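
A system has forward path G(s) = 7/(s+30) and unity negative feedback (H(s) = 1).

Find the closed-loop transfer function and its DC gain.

T(s) = G/(1+GH) = [7/(s+30)] / [1 + 7/(s+30)] = 7/(s+30+7) = 7/(s+37). DC gain = 7/37 = 0.1892.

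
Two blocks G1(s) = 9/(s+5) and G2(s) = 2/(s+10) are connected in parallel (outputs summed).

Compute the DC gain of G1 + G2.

Parallel: G_eq = G1 + G2. DC gain = G1(0) + G2(0) = 9/5 + 2/10 = 1.8 + 0.2 = 2.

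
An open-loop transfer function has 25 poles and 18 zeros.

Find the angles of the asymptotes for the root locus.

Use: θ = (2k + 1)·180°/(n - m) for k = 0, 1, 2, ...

n - m = 25 - 18 = 7. Angles: θk = (2k + 1)·180°/7 = 25.71°, 77.14°, 128.57°, 180°, 231.43°, 282.86°, 334.29°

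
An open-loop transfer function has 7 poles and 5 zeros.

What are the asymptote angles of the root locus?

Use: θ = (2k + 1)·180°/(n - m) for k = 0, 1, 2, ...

n - m = 7 - 5 = 2. Angles: θk = (2k + 1)·180°/2 = 90°, 270°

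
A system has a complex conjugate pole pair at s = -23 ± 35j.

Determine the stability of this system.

Real part of poles is -23 (< 0, left half-plane). Stable.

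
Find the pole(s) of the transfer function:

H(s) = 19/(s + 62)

Pole is where denominator = 0: s + 62 = 0, so s = -62.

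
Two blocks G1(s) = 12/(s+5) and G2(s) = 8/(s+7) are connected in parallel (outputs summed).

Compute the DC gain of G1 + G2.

Parallel: G_eq = G1 + G2. DC gain = G1(0) + G2(0) = 12/5 + 8/7 = 2.4 + 1.1429 = 3.5429.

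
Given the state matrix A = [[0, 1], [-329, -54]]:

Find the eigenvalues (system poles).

det(A - λI) = λ² - (-54)λ + 329 = (λ - (-7))(λ - (-47)). Eigenvalues: -7, -47.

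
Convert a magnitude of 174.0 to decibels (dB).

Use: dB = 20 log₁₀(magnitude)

dB = 20 log₁₀(174.0) = 44.8 dB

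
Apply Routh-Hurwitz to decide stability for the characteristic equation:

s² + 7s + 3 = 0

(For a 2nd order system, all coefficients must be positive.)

Coefficients: 1, 7, 3. All positive, so system is stable.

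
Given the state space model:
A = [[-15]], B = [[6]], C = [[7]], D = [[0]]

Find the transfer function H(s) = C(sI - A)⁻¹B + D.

(sI - A)⁻¹ = 1/(s + 15). H(s) = 7 × 6/(s + 15) + 0 = 42/(s + 15).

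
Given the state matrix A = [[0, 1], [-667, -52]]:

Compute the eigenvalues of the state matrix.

det(A - λI) = λ² - (-52)λ + 667 = (λ - (-23))(λ - (-29)). Eigenvalues: -23, -29.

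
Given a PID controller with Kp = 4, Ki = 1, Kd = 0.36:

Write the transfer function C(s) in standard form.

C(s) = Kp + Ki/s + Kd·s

Substituting values: C(s) = 4 + 1/s + 0.36s = (0.36s² + 4s + 1)/s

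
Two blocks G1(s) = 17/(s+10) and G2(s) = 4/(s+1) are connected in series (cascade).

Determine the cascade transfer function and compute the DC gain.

Series: multiply transfer functions. G_eq = 17/(s+10) × 4/(s+1) = 68/((s+10)(s+1)). DC gain = 68/(10×1) = 6.8.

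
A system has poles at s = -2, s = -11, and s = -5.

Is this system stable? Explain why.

All poles are in the left half-plane. System is stable.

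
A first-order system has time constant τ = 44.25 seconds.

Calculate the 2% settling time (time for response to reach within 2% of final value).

For first-order system, 2% settling time ≈ 4τ = 4 × 44.25 = 177.0 s.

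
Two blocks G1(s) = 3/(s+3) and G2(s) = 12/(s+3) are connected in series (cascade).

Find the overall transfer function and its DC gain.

Series: multiply transfer functions. G_eq = 3/(s+3) × 12/(s+3) = 36/((s+3)(s+3)). DC gain = 36/(3×3) = 4.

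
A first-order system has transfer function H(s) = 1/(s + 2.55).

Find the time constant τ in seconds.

For H(s) = 1/(s + 1/τ), the pole is at -1/τ = -2.55, so τ = 1/2.55 = 0.3922 s.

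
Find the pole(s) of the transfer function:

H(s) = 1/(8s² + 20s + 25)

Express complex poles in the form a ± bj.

Discriminant = 20² - 4×8×25 = 400 - 800 = -400 < 0, so the poles are a complex conjugate pair s = (-20 ± j√400)/(2×8). Real part = -20/(2×8) = -20/16 = -1.25; imaginary part = ±√400/(2×8) = 20/16 = 1.25. Poles: s = -1.25 ± 1.25j.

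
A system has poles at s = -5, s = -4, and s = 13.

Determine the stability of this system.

Pole(s) at s = 13 are not in the left half-plane. System is unstable.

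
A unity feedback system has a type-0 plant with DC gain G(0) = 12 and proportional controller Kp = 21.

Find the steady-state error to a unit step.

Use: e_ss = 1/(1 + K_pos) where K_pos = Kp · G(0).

K_pos = Kp · G(0) = 21 × 12 = 252. e_ss = 1/(1 + 252) = 0.0040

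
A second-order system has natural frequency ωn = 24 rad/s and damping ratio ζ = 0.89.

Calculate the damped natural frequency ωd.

ωd = ωn√(1 - ζ²) = 24√(1 - 0.89²) = 10.94 rad/s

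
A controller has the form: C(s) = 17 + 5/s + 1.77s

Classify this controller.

This is a Proportional-Integral-Derivative (PID) controller.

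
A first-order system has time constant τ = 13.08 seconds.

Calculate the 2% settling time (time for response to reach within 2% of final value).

For first-order system, 2% settling time ≈ 4τ = 4 × 13.08 = 52.32 s.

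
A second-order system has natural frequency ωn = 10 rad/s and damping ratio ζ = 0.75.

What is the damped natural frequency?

ωd = ωn√(1 - ζ²) = 10√(1 - 0.75²) = 6.61 rad/s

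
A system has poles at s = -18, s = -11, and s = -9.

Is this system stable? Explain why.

All poles are in the left half-plane. System is stable.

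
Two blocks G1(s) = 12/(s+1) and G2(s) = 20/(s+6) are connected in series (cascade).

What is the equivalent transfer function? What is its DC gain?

Series: multiply transfer functions. G_eq = 12/(s+1) × 20/(s+6) = 240/((s+1)(s+6)). DC gain = 240/(1×6) = 40.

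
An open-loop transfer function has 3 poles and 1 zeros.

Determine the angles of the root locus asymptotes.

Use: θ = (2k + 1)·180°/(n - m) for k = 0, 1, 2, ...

n - m = 3 - 1 = 2. Angles: θk = (2k + 1)·180°/2 = 90°, 270°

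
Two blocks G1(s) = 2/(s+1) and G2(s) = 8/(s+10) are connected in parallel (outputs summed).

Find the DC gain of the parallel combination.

Parallel: G_eq = G1 + G2. DC gain = G1(0) + G2(0) = 2/1 + 8/10 = 2 + 0.8 = 2.8.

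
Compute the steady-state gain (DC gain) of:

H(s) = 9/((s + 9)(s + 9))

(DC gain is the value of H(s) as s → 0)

DC gain = H(0) = 9/(9 × 9) = 9/81 = 0.1111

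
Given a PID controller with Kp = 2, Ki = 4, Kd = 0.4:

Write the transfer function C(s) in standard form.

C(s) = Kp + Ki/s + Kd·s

Substituting values: C(s) = 2 + 4/s + 0.4s = (0.4s² + 2s + 4)/s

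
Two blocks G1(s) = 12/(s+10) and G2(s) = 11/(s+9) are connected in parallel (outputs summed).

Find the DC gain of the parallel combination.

Parallel: G_eq = G1 + G2. DC gain = G1(0) + G2(0) = 12/10 + 11/9 = 1.2 + 1.2222 = 2.4222.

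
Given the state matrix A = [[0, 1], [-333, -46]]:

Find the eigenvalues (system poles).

det(A - λI) = λ² - (-46)λ + 333 = (λ - (-9))(λ - (-37)). Eigenvalues: -9, -37.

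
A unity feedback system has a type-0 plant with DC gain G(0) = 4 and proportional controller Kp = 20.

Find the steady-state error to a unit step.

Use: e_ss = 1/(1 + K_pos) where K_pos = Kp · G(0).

K_pos = Kp · G(0) = 20 × 4 = 80. e_ss = 1/(1 + 80) = 0.0123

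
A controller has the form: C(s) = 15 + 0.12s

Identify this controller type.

This is a Proportional-Derivative (PD) controller.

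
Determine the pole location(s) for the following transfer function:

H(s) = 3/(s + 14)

Pole is where denominator = 0: s + 14 = 0, so s = -14.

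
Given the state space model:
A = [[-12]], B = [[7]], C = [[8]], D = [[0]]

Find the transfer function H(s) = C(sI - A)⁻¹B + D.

(sI - A)⁻¹ = 1/(s + 12). H(s) = 8 × 7/(s + 12) + 0 = 56/(s + 12).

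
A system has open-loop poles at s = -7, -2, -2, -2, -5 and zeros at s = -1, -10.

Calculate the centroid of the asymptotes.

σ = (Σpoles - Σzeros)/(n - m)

σ = (Σpoles - Σzeros)/(n - m) = (-18 - (-11))/(5 - 2) = -7/3 = -2.33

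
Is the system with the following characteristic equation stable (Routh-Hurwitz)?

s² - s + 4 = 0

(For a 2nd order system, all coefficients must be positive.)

Coefficients: 1, -1, 4. b=-1 not positive, so system is unstable.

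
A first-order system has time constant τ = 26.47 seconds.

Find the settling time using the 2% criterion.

For first-order system, 2% settling time ≈ 4τ = 4 × 26.47 = 105.88 s.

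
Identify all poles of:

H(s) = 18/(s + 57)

Pole is where denominator = 0: s + 57 = 0, so s = -57.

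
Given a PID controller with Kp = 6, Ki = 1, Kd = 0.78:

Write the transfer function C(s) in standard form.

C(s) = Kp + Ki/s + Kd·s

Substituting values: C(s) = 6 + 1/s + 0.78s = (0.78s² + 6s + 1)/s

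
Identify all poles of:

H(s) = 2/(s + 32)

Pole is where denominator = 0: s + 32 = 0, so s = -32.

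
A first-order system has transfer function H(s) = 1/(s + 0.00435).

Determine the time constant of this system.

For H(s) = 1/(s + 1/τ), the pole is at -1/τ = -0.00435, so τ = 1/0.00435 = 229.9 s.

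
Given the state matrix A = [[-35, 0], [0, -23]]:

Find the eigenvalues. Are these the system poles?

For diagonal matrix, eigenvalues are diagonal entries: λ₁ = -35, λ₂ = -23. Eigenvalues of A = system poles.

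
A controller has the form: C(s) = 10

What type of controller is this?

This is a Proportional (P) controller.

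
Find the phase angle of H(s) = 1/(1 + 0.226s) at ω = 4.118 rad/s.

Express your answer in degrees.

Phase = -arctan(ωτ) = -arctan(4.118 × 0.226) = -42.9°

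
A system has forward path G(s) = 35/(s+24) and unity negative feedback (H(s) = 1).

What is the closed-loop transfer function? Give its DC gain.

T(s) = G/(1+GH) = [35/(s+24)] / [1 + 35/(s+24)] = 35/(s+24+35) = 35/(s+59). DC gain = 35/59 = 0.5932.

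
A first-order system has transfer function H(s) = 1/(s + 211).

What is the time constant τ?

For H(s) = 1/(s + 1/τ), the pole is at -1/τ = -211, so τ = 1/211 = 0.0047 s.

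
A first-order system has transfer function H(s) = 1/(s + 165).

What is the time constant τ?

For H(s) = 1/(s + 1/τ), the pole is at -1/τ = -165, so τ = 1/165 = 0.0061 s.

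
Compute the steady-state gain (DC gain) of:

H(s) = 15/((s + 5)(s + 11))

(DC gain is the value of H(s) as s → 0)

DC gain = H(0) = 15/(5 × 11) = 15/55 = 0.2727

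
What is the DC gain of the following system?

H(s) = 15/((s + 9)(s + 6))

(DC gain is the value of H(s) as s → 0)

DC gain = H(0) = 15/(9 × 6) = 15/54 = 0.2778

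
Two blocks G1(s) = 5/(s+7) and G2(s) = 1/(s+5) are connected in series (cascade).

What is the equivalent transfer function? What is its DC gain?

Series: multiply transfer functions. G_eq = 5/(s+7) × 1/(s+5) = 5/((s+7)(s+5)). DC gain = 5/(7×5) = 0.1429.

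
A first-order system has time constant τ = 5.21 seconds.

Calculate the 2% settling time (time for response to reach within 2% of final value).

For first-order system, 2% settling time ≈ 4τ = 4 × 5.21 = 20.84 s.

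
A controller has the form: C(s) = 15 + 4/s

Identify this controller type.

This is a Proportional-Integral (PI) controller.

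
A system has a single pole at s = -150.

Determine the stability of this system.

Pole at s = -150 is in the left half-plane. Stable.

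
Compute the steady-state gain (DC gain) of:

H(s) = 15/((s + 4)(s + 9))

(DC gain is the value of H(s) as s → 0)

DC gain = H(0) = 15/(4 × 9) = 15/36 = 0.4167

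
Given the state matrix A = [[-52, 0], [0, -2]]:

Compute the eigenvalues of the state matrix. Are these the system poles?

For diagonal matrix, eigenvalues are diagonal entries: λ₁ = -52, λ₂ = -2. Eigenvalues of A = system poles.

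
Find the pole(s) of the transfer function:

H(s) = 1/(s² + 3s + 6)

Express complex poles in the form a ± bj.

Discriminant = 3² - 4×1×6 = 9 - 24 = -15 < 0, so the poles are a complex conjugate pair s = (-3 ± j√15)/(2×1). Real part = -3/(2×1) = -3/2 = -1.5; imaginary part = ±√15/(2×1) ≈ 1.9365. Poles: s = -1.5 ± 1.9365j.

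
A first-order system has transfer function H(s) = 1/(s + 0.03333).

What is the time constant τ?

For H(s) = 1/(s + 1/τ), the pole is at -1/τ = -0.03333, so τ = 1/0.03333 = 30 s.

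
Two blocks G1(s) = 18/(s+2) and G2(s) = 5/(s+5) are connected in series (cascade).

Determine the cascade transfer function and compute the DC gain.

Series: multiply transfer functions. G_eq = 18/(s+2) × 5/(s+5) = 90/((s+2)(s+5)). DC gain = 90/(2×5) = 9.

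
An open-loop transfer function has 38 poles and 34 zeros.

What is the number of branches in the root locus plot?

Root locus has n branches where n = number of poles = 38.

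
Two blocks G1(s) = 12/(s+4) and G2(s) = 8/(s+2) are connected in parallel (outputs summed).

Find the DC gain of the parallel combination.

Parallel: G_eq = G1 + G2. DC gain = G1(0) + G2(0) = 12/4 + 8/2 = 3 + 4 = 7.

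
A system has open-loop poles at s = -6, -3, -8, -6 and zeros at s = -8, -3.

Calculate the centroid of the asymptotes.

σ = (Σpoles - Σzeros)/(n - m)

σ = (Σpoles - Σzeros)/(n - m) = (-23 - (-11))/(4 - 2) = -12/2 = -6.0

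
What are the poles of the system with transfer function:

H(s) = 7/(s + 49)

Pole is where denominator = 0: s + 49 = 0, so s = -49.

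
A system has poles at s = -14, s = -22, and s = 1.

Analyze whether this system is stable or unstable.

Pole(s) at s = 1 are not in the left half-plane. System is unstable.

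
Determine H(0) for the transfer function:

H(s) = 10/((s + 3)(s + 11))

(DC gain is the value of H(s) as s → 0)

DC gain = H(0) = 10/(3 × 11) = 10/33 = 0.3030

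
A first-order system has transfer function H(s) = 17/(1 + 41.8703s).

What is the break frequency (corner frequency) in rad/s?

Corner frequency = 1/τ = 1/41.8703 = 0.024 rad/s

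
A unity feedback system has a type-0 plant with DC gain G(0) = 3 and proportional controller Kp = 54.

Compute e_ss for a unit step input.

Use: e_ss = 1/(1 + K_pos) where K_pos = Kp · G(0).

K_pos = Kp · G(0) = 54 × 3 = 162. e_ss = 1/(1 + 162) = 0.0061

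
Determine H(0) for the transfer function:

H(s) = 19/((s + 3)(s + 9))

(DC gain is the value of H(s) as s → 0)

DC gain = H(0) = 19/(3 × 9) = 19/27 = 0.7037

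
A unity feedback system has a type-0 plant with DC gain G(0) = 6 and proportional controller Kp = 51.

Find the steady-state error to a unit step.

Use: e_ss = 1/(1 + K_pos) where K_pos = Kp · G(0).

K_pos = Kp · G(0) = 51 × 6 = 306. e_ss = 1/(1 + 306) = 0.0033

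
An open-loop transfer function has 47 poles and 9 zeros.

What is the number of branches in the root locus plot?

Root locus has n branches where n = number of poles = 47.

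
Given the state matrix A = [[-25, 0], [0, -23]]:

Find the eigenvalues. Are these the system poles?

For diagonal matrix, eigenvalues are diagonal entries: λ₁ = -25, λ₂ = -23. Eigenvalues of A = system poles.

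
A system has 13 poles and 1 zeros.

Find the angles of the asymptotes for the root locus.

n - m = 13 - 1 = 12. Angles: θk = (2k + 1)·180°/12 = 15°, 45°, 75°, 105°, 135°, 165°, 195°, 225°, 255°, 285°, 315°, 345°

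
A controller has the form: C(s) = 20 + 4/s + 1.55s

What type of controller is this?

This is a Proportional-Integral-Derivative (PID) controller.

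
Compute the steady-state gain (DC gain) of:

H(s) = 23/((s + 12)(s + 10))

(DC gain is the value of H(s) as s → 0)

DC gain = H(0) = 23/(12 × 10) = 23/120 = 0.1917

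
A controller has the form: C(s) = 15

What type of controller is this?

This is a Proportional (P) controller.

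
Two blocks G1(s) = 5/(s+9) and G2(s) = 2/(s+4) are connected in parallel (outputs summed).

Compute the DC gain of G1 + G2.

Parallel: G_eq = G1 + G2. DC gain = G1(0) + G2(0) = 5/9 + 2/4 = 0.5556 + 0.5 = 1.0556.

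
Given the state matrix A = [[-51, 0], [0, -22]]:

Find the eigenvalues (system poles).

For diagonal matrix, eigenvalues are diagonal entries: λ₁ = -51, λ₂ = -22.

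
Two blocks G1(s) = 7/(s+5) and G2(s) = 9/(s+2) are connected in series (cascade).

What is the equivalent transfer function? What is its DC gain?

Series: multiply transfer functions. G_eq = 7/(s+5) × 9/(s+2) = 63/((s+5)(s+2)). DC gain = 63/(5×2) = 6.3.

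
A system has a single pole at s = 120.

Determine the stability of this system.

Pole at s = 120 is in the right half-plane. Unstable.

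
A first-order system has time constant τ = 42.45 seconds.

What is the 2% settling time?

For first-order system, 2% settling time ≈ 4τ = 4 × 42.45 = 169.8 s.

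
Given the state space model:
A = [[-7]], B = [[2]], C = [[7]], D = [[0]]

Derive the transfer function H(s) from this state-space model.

(sI - A)⁻¹ = 1/(s + 7). H(s) = 7 × 2/(s + 7) + 0 = 14/(s + 7).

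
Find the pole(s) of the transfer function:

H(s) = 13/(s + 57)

Pole is where denominator = 0: s + 57 = 0, so s = -57.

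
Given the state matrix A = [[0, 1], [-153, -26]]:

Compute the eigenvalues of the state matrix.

det(A - λI) = λ² - (-26)λ + 153 = (λ - (-9))(λ - (-17)). Eigenvalues: -9, -17.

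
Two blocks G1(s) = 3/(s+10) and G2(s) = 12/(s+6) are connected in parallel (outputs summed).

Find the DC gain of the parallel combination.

Parallel: G_eq = G1 + G2. DC gain = G1(0) + G2(0) = 3/10 + 12/6 = 0.3 + 2 = 2.3.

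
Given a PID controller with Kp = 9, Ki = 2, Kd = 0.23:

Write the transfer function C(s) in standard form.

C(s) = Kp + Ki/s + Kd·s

Substituting values: C(s) = 9 + 2/s + 0.23s = (0.23s² + 9s + 2)/s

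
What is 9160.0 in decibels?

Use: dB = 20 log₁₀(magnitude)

dB = 20 log₁₀(9160.0) = 79.2 dB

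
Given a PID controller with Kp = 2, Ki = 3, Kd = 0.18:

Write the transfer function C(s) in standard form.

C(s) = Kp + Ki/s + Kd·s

Substituting values: C(s) = 2 + 3/s + 0.18s = (0.18s² + 2s + 3)/s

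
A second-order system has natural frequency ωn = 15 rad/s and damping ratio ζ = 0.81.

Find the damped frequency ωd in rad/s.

ωd = ωn√(1 - ζ²) = 15√(1 - 0.81²) = 8.8 rad/s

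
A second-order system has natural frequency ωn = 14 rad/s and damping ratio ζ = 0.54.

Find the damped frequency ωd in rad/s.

ωd = ωn√(1 - ζ²) = 14√(1 - 0.54²) = 11.78 rad/s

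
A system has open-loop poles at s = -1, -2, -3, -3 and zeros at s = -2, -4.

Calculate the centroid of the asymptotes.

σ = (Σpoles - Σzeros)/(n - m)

σ = (Σpoles - Σzeros)/(n - m) = (-9 - (-6))/(4 - 2) = -3/2 = -1.5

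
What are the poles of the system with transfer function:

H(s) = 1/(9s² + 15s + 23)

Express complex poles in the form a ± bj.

Discriminant = 15² - 4×9×23 = 225 - 828 = -603 < 0, so the poles are a complex conjugate pair s = (-15 ± j√603)/(2×9). Real part = -15/(2×9) = -15/18 ≈ -0.8333; imaginary part = ±√603/(2×9) ≈ 1.3642. Poles: s = -0.8333 ± 1.3642j.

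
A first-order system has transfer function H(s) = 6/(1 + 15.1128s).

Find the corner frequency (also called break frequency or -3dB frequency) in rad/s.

Corner frequency = 1/τ = 1/15.1128 = 0.066 rad/s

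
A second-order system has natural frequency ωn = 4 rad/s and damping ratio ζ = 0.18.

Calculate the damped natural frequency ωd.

ωd = ωn√(1 - ζ²) = 4√(1 - 0.18²) = 3.93 rad/s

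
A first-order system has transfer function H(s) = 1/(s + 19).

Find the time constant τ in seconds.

For H(s) = 1/(s + 1/τ), the pole is at -1/τ = -19, so τ = 1/19 = 0.0526 s.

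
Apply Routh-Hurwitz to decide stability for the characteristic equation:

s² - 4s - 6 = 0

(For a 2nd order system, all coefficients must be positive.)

Coefficients: 1, -4, -6. b=-4, c=-6 not positive, so system is unstable.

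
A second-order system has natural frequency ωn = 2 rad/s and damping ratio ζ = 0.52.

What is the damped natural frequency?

ωd = ωn√(1 - ζ²) = 2√(1 - 0.52²) = 1.71 rad/s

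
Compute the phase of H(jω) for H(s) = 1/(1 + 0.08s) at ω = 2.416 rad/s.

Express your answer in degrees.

Phase = -arctan(ωτ) = -arctan(2.416 × 0.08) = -10.9°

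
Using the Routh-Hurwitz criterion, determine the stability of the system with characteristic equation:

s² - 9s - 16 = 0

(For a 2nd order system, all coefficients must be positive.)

Coefficients: 1, -9, -16. b=-9, c=-16 not positive, so system is unstable.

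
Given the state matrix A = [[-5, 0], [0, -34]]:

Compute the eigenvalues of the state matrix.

For diagonal matrix, eigenvalues are diagonal entries: λ₁ = -5, λ₂ = -34.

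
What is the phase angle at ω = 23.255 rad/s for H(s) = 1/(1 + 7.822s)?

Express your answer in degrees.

Phase = -arctan(ωτ) = -arctan(23.255 × 7.822) = -89.7°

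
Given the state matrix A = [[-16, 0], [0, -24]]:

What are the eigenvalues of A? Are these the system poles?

For diagonal matrix, eigenvalues are diagonal entries: λ₁ = -16, λ₂ = -24. Eigenvalues of A = system poles.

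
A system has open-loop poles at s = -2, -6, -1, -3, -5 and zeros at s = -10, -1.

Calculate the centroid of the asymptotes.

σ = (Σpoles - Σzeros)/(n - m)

σ = (Σpoles - Σzeros)/(n - m) = (-17 - (-11))/(5 - 2) = -6/3 = -2.0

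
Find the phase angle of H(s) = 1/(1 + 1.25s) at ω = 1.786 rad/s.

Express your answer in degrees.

Phase = -arctan(ωτ) = -arctan(1.786 × 1.25) = -65.9°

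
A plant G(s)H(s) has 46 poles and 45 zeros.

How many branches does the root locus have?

Root locus has n branches where n = number of poles = 46.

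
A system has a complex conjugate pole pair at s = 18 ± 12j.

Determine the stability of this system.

Real part of poles is 18 (> 0, right half-plane). Unstable.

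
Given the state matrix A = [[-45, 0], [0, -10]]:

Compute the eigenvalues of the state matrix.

For diagonal matrix, eigenvalues are diagonal entries: λ₁ = -45, λ₂ = -10.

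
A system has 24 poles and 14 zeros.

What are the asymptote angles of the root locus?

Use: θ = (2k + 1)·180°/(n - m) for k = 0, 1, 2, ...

n - m = 24 - 14 = 10. Angles: θk = (2k + 1)·180°/10 = 18°, 54°, 90°, 126°, 162°, 198°, 234°, 270°, 306°, 342°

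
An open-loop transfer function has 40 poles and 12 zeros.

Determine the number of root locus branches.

Root locus has n branches where n = number of poles = 40.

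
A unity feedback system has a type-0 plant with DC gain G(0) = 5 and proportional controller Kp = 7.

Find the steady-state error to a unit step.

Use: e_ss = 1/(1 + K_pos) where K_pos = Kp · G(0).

K_pos = Kp · G(0) = 7 × 5 = 35. e_ss = 1/(1 + 35) = 0.0278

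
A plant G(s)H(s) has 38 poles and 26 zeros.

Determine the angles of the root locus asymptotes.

n - m = 38 - 26 = 12. Angles: θk = (2k + 1)·180°/12 = 15°, 45°, 75°, 105°, 135°, 165°, 195°, 225°, 255°, 285°, 315°, 345°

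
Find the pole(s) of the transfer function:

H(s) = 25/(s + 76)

Pole is where denominator = 0: s + 76 = 0, so s = -76.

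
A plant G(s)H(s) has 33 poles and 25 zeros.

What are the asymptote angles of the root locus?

n - m = 33 - 25 = 8. Angles: θk = (2k + 1)·180°/8 = 22.5°, 67.5°, 112.5°, 157.5°, 202.5°, 247.5°, 292.5°, 337.5°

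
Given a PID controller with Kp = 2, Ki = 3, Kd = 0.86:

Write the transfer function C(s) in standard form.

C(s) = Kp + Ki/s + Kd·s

Substituting values: C(s) = 2 + 3/s + 0.86s = (0.86s² + 2s + 3)/s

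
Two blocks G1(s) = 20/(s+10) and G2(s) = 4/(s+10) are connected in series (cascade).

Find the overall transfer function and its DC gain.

Series: multiply transfer functions. G_eq = 20/(s+10) × 4/(s+10) = 80/((s+10)(s+10)). DC gain = 80/(10×10) = 0.8.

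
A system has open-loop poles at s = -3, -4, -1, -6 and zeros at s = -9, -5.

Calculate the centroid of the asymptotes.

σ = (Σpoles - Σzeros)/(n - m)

σ = (Σpoles - Σzeros)/(n - m) = (-14 - (-14))/(4 - 2) = 0/2 = 0.0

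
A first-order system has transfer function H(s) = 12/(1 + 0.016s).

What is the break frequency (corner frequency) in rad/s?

Corner frequency = 1/τ = 1/0.016 = 62.5 rad/s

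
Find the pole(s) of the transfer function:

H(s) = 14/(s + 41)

Pole is where denominator = 0: s + 41 = 0, so s = -41.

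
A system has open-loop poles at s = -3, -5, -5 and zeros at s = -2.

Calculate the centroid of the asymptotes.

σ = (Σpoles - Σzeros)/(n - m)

σ = (Σpoles - Σzeros)/(n - m) = (-13 - (-2))/(3 - 1) = -11/2 = -5.5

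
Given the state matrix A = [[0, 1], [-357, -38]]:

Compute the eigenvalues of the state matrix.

det(A - λI) = λ² - (-38)λ + 357 = (λ - (-17))(λ - (-21)). Eigenvalues: -17, -21.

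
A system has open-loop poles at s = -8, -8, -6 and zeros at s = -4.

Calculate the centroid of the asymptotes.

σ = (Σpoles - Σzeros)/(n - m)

σ = (Σpoles - Σzeros)/(n - m) = (-22 - (-4))/(3 - 1) = -18/2 = -9.0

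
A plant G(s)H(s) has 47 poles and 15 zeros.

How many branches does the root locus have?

Root locus has n branches where n = number of poles = 47.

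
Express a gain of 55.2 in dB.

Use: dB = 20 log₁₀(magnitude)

dB = 20 log₁₀(55.2) = 34.8 dB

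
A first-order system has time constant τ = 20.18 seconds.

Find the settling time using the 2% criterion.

For first-order system, 2% settling time ≈ 4τ = 4 × 20.18 = 80.72 s.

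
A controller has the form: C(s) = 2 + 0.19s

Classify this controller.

This is a Proportional-Derivative (PD) controller.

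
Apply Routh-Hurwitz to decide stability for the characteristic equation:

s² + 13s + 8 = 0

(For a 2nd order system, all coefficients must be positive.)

Coefficients: 1, 13, 8. All positive, so system is stable.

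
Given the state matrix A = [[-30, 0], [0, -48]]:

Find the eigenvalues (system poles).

For diagonal matrix, eigenvalues are diagonal entries: λ₁ = -30, λ₂ = -48.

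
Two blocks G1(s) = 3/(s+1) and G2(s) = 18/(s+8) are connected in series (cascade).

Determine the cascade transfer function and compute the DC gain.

Series: multiply transfer functions. G_eq = 3/(s+1) × 18/(s+8) = 54/((s+1)(s+8)). DC gain = 54/(1×8) = 6.75.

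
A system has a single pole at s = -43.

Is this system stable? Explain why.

Pole at s = -43 is in the left half-plane. Stable.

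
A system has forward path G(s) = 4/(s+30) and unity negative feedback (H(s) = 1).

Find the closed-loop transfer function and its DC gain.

T(s) = G/(1+GH) = [4/(s+30)] / [1 + 4/(s+30)] = 4/(s+30+4) = 4/(s+34). DC gain = 4/34 = 0.1176.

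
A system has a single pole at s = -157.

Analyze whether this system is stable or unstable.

Pole at s = -157 is in the left half-plane. Stable.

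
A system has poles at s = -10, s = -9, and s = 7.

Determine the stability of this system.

Pole(s) at s = 7 are not in the left half-plane. System is unstable.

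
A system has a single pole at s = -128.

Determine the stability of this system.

Pole at s = -128 is in the left half-plane. Stable.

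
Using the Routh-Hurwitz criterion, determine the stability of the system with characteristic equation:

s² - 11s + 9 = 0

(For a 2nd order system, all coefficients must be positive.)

Coefficients: 1, -11, 9. b=-11 not positive, so system is unstable.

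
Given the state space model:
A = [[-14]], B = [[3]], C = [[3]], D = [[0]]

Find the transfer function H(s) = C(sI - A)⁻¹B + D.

(sI - A)⁻¹ = 1/(s + 14). H(s) = 3 × 3/(s + 14) + 0 = 9/(s + 14).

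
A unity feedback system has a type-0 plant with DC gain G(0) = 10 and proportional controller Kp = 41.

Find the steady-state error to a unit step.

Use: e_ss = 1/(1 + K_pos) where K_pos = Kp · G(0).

K_pos = Kp · G(0) = 41 × 10 = 410. e_ss = 1/(1 + 410) = 0.0024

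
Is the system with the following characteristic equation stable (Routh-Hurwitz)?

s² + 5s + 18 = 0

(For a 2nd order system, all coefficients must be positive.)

Coefficients: 1, 5, 18. All positive, so system is stable.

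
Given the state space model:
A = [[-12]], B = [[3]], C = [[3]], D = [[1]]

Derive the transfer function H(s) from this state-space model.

(sI - A)⁻¹ = 1/(s + 12). H(s) = 3×3/(s + 12) + 1 = (s + 21)/(s + 12).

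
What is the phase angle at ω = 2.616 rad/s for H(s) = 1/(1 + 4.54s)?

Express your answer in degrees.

Phase = -arctan(ωτ) = -arctan(2.616 × 4.54) = -85.2°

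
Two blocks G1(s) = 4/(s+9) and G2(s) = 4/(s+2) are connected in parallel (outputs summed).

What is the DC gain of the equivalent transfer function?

Parallel: G_eq = G1 + G2. DC gain = G1(0) + G2(0) = 4/9 + 4/2 = 0.4444 + 2 = 2.4444.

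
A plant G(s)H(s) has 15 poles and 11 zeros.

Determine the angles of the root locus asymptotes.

n - m = 15 - 11 = 4. Angles: θk = (2k + 1)·180°/4 = 45°, 135°, 225°, 315°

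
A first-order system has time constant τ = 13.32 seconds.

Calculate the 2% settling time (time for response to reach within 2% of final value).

For first-order system, 2% settling time ≈ 4τ = 4 × 13.32 = 53.28 s.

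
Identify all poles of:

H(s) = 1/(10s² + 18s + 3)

Discriminant = 18² - 4×10×3 = 324 - 120 = 204 > 0, so two distinct real poles. Using quadratic formula: s = (-18 ± √204)/(2×10) = (-18 ± √204)/20, with √204 ≈ 14.2829. s₁ ≈ -0.1859, s₂ ≈ -1.6141. Poles: s₁ = -0.1859, s₂ = -1.6141.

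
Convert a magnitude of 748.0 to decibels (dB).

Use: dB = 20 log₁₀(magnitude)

dB = 20 log₁₀(748.0) = 57.5 dB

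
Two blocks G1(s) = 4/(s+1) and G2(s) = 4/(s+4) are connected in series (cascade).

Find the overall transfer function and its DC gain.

Series: multiply transfer functions. G_eq = 4/(s+1) × 4/(s+4) = 16/((s+1)(s+4)). DC gain = 16/(1×4) = 4.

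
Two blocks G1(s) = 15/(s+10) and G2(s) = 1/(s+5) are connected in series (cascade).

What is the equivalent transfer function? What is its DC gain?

Series: multiply transfer functions. G_eq = 15/(s+10) × 1/(s+5) = 15/((s+10)(s+5)). DC gain = 15/(10×5) = 0.3.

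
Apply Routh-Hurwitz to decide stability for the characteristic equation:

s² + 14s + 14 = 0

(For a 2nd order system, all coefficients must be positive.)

Coefficients: 1, 14, 14. All positive, so system is stable.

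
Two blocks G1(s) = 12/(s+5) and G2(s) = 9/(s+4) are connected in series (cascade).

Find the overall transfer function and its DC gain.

Series: multiply transfer functions. G_eq = 12/(s+5) × 9/(s+4) = 108/((s+5)(s+4)). DC gain = 108/(5×4) = 5.4.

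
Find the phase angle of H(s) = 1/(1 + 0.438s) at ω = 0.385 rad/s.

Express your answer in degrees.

Phase = -arctan(ωτ) = -arctan(0.385 × 0.438) = -9.6°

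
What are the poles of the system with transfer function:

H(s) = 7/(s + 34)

Pole is where denominator = 0: s + 34 = 0, so s = -34.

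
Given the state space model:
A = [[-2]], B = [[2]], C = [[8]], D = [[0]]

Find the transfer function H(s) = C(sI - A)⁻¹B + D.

(sI - A)⁻¹ = 1/(s + 2). H(s) = 8 × 2/(s + 2) + 0 = 16/(s + 2).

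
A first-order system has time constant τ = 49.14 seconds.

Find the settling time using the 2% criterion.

For first-order system, 2% settling time ≈ 4τ = 4 × 49.14 = 196.56 s.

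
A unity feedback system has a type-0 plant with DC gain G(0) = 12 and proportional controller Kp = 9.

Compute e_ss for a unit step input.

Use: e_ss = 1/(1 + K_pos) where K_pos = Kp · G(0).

K_pos = Kp · G(0) = 9 × 12 = 108. e_ss = 1/(1 + 108) = 0.0092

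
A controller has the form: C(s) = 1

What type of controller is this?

This is a Proportional (P) controller.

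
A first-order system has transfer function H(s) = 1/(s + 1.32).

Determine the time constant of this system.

For H(s) = 1/(s + 1/τ), the pole is at -1/τ = -1.32, so τ = 1/1.32 = 0.7576 s.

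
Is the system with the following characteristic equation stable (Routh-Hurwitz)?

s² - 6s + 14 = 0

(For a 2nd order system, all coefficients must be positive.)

Coefficients: 1, -6, 14. b=-6 not positive, so system is unstable.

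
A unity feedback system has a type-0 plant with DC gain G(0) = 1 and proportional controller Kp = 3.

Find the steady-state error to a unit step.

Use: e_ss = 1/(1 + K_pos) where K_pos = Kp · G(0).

K_pos = Kp · G(0) = 3 × 1 = 3. e_ss = 1/(1 + 3) = 0.25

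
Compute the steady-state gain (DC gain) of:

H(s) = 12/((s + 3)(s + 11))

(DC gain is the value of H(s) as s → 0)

DC gain = H(0) = 12/(3 × 11) = 12/33 = 0.3636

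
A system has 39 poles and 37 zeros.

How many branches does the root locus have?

Root locus has n branches where n = number of poles = 39.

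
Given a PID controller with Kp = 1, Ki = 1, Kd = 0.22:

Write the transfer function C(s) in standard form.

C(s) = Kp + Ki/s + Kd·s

Substituting values: C(s) = 1 + 1/s + 0.22s = (0.22s² + s + 1)/s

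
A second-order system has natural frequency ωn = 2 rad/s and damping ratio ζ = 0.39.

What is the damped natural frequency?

ωd = ωn√(1 - ζ²) = 2√(1 - 0.39²) = 1.84 rad/s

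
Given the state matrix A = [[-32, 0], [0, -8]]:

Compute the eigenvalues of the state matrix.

For diagonal matrix, eigenvalues are diagonal entries: λ₁ = -32, λ₂ = -8.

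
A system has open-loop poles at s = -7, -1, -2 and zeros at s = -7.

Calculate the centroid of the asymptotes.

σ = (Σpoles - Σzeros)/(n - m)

σ = (Σpoles - Σzeros)/(n - m) = (-10 - (-7))/(3 - 1) = -3/2 = -1.5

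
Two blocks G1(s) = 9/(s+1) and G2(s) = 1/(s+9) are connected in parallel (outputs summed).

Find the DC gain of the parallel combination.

Parallel: G_eq = G1 + G2. DC gain = G1(0) + G2(0) = 9/1 + 1/9 = 9 + 0.1111 = 9.1111.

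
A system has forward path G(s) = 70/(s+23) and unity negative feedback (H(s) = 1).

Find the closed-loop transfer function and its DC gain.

T(s) = G/(1+GH) = [70/(s+23)] / [1 + 70/(s+23)] = 70/(s+23+70) = 70/(s+93). DC gain = 70/93 = 0.7527.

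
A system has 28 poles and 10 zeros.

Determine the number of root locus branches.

Root locus has n branches where n = number of poles = 28.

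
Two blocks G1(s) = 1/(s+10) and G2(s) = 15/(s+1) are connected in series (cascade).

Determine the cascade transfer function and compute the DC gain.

Series: multiply transfer functions. G_eq = 1/(s+10) × 15/(s+1) = 15/((s+10)(s+1)). DC gain = 15/(10×1) = 1.5.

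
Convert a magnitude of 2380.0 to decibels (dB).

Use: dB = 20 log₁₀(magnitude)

dB = 20 log₁₀(2380.0) = 67.5 dB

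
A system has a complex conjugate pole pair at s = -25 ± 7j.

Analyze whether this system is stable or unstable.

Real part of poles is -25 (< 0, left half-plane). Stable.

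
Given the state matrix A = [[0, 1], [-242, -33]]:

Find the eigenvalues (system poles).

det(A - λI) = λ² - (-33)λ + 242 = (λ - (-11))(λ - (-22)). Eigenvalues: -11, -22.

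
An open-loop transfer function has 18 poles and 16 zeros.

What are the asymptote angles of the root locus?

n - m = 18 - 16 = 2. Angles: θk = (2k + 1)·180°/2 = 90°, 270°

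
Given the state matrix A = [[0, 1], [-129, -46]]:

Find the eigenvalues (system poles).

det(A - λI) = λ² - (-46)λ + 129 = (λ - (-3))(λ - (-43)). Eigenvalues: -3, -43.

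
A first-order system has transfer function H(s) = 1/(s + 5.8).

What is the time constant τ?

For H(s) = 1/(s + 1/τ), the pole is at -1/τ = -5.8, so τ = 1/5.8 = 0.1724 s.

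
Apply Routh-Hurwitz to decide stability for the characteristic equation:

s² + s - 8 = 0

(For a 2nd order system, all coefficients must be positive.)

Coefficients: 1, 1, -8. c=-8 not positive, so system is unstable.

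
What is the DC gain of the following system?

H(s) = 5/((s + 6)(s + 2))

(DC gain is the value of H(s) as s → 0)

DC gain = H(0) = 5/(6 × 2) = 5/12 = 0.4167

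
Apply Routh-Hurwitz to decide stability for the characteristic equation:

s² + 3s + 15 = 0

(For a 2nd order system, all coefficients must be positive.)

Coefficients: 1, 3, 15. All positive, so system is stable.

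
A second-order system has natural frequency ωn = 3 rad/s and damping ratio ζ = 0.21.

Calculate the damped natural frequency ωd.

ωd = ωn√(1 - ζ²) = 3√(1 - 0.21²) = 2.93 rad/s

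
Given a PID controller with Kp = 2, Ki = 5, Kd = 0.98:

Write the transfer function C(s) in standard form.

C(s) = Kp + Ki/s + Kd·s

Substituting values: C(s) = 2 + 5/s + 0.98s = (0.98s² + 2s + 5)/s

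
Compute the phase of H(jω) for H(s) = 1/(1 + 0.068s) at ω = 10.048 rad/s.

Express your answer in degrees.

Phase = -arctan(ωτ) = -arctan(10.048 × 0.068) = -34.3°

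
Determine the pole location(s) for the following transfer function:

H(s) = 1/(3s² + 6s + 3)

Discriminant = 6² - 4×3×3 = 36 - 36 = 0, so there is a repeated real pole at s = -6/(2×3) = -6/6 = -1. Pole: s = -1 (repeated, multiplicity 2).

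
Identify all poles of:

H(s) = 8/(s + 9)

Pole is where denominator = 0: s + 9 = 0, so s = -9.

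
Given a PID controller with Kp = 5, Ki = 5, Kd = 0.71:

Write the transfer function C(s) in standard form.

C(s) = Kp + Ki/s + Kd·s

Substituting values: C(s) = 5 + 5/s + 0.71s = (0.71s² + 5s + 5)/s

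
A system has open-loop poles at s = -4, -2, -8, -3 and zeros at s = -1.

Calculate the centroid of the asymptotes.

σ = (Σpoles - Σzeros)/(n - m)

σ = (Σpoles - Σzeros)/(n - m) = (-17 - (-1))/(4 - 1) = -16/3 = -5.33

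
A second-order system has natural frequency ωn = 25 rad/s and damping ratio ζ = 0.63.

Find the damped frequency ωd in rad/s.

ωd = ωn√(1 - ζ²) = 25√(1 - 0.63²) = 19.41 rad/s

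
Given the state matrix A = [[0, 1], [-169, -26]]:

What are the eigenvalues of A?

det(A - λI) = λ² - (-26)λ + 169 = (λ - (-13))(λ - (-13)). Eigenvalues: -13, -13.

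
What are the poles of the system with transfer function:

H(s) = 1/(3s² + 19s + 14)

Discriminant = 19² - 4×3×14 = 361 - 168 = 193 > 0, so two distinct real poles. Using quadratic formula: s = (-19 ± √193)/(2×3) = (-19 ± √193)/6, with √193 ≈ 13.8924. s₁ ≈ -0.8513, s₂ ≈ -5.4821. Poles: s₁ = -0.8513, s₂ = -5.4821.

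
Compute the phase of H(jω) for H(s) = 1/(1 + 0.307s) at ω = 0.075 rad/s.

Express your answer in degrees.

Phase = -arctan(ωτ) = -arctan(0.075 × 0.307) = -1.3°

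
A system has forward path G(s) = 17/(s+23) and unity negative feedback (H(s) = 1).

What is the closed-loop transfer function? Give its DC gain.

T(s) = G/(1+GH) = [17/(s+23)] / [1 + 17/(s+23)] = 17/(s+23+17) = 17/(s+40). DC gain = 17/40 = 0.425.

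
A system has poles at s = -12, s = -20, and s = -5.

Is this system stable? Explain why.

All poles are in the left half-plane. System is stable.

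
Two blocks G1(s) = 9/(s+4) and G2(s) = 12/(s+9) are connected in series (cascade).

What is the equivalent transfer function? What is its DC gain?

Series: multiply transfer functions. G_eq = 9/(s+4) × 12/(s+9) = 108/((s+4)(s+9)). DC gain = 108/(4×9) = 3.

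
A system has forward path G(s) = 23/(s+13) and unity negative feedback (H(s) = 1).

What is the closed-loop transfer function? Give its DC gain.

T(s) = G/(1+GH) = [23/(s+13)] / [1 + 23/(s+13)] = 23/(s+13+23) = 23/(s+36). DC gain = 23/36 = 0.6389.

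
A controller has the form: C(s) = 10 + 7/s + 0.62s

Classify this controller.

This is a Proportional-Integral-Derivative (PID) controller.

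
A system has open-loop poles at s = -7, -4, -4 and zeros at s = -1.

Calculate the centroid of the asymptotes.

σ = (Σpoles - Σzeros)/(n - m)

σ = (Σpoles - Σzeros)/(n - m) = (-15 - (-1))/(3 - 1) = -14/2 = -7.0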